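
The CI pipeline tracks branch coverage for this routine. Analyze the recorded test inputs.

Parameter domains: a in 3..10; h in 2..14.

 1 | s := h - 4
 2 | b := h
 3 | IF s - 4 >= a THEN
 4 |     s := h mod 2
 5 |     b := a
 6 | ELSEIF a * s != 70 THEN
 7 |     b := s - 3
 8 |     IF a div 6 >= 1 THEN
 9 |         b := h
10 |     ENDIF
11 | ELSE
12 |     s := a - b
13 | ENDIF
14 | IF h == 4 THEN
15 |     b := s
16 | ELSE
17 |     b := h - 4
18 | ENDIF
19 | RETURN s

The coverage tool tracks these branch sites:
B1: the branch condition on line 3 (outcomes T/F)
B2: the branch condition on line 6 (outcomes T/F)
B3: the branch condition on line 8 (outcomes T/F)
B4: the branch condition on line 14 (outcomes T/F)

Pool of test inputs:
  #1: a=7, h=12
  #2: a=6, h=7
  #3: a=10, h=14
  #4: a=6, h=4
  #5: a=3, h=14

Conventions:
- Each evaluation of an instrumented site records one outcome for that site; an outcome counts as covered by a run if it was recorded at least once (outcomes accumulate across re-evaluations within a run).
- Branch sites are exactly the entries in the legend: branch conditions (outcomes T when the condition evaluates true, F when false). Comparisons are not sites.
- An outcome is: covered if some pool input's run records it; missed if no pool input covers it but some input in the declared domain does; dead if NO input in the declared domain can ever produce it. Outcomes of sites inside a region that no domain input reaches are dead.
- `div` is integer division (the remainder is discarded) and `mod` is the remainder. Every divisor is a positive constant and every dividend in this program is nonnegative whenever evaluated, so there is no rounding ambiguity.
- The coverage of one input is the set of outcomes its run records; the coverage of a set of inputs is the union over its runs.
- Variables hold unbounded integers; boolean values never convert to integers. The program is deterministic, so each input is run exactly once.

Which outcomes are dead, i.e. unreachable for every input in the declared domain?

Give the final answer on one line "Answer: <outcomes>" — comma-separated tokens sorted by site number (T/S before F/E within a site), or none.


checking every outcome against all 104 domain inputs:
  reachable outcomes have witnesses, e.g. B1=T (e.g. a=3, h=11), B1=F (e.g. a=3, h=2), B2=T (e.g. a=3, h=2), B2=F (e.g. a=7, h=14)
Answer: none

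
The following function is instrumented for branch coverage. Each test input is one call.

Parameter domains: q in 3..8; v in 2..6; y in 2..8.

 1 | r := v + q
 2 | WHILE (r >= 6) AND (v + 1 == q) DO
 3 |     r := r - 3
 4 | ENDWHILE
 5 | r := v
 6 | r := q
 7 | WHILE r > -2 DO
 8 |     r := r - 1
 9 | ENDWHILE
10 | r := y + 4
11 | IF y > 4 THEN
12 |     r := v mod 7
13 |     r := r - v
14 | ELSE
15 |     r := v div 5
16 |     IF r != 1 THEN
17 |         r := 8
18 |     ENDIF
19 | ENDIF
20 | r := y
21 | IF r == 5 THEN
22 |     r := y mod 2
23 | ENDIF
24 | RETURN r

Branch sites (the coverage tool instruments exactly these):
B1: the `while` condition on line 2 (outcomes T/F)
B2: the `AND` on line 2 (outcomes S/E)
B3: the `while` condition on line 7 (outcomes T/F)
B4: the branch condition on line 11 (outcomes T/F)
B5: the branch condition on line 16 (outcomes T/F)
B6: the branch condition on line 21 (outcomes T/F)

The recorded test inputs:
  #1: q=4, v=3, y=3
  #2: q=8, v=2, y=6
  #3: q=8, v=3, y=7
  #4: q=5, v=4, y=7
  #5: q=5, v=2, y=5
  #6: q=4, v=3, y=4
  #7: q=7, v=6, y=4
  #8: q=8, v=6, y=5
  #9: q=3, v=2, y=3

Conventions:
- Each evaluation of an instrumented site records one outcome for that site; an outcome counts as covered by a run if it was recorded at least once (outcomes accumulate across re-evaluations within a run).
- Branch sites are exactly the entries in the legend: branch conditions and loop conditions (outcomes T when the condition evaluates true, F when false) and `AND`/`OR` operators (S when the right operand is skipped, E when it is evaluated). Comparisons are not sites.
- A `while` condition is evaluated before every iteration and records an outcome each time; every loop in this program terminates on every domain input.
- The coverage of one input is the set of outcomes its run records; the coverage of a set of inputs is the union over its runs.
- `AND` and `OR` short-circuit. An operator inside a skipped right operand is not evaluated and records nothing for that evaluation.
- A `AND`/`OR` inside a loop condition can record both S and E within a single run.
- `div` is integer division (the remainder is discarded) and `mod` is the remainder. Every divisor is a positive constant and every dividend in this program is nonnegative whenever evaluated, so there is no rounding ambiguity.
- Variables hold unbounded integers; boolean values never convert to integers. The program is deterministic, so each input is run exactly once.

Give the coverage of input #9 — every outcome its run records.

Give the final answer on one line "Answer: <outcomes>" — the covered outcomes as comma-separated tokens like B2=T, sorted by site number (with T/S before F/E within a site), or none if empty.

Running input #9 (q=3, v=2, y=3), event by event:
  B2->S, B1->F, B3->T, B3->T, B3->T, B3->T, B3->T, B3->F, B4->F, B5->T
  B6->F
as a set, this run covers: B1=F, B2=S, B3=T, B3=F, B4=F, B5=T, B6=F

Answer: B1=F, B2=S, B3=T, B3=F, B4=F, B5=T, B6=F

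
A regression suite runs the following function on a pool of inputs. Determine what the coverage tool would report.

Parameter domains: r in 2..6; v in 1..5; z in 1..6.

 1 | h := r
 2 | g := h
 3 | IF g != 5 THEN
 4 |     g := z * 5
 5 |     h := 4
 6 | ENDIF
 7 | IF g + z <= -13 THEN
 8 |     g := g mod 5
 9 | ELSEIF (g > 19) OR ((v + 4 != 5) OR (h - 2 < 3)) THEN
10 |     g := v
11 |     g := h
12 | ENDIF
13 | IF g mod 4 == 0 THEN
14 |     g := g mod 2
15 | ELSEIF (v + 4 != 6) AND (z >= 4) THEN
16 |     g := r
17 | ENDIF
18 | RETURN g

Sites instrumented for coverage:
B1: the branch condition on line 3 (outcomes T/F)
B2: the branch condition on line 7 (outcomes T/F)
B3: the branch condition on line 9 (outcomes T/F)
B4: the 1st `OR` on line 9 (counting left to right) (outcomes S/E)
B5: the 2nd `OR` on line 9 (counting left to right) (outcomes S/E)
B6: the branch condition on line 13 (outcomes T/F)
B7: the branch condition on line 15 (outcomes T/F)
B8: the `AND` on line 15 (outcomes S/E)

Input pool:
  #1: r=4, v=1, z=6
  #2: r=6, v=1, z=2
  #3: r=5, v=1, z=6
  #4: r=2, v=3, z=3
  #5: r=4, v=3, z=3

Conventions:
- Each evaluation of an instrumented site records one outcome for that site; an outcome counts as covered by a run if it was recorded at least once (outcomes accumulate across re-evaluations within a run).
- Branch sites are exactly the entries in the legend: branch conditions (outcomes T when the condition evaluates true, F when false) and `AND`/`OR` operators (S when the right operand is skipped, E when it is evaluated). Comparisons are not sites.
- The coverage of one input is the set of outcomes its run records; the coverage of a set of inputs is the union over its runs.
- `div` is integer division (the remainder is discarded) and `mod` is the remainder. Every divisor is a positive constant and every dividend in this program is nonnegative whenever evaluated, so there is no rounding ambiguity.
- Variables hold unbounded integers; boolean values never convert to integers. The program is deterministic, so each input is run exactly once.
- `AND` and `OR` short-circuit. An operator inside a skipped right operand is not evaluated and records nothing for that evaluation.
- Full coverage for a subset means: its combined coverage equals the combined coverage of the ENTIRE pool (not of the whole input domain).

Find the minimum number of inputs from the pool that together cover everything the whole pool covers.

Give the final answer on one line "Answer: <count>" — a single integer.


test 1 (r=4, v=1, z=6) fires B1->T, B2->F, B4->S, B3->T, B6->T; hits B1=T, B2=F, B3=T, B4=S, B6=T
test 2 (r=6, v=1, z=2) fires B1->T, B2->F, B4->E, B5->E, B3->T, B6->T; hits B1=T, B2=F, B3=T, B4=E, B5=E, B6=T
test 3 (r=5, v=1, z=6) fires B1->F, B2->F, B4->E, B5->E, B3->F, B6->F, B8->E, B7->T; hits B1=F, B2=F, B3=F, B4=E, B5=E, B6=F, B7=T, B8=E
test 4 (r=2, v=3, z=3) fires B1->T, B2->F, B4->E, B5->S, B3->T, B6->T; hits B1=T, B2=F, B3=T, B4=E, B5=S, B6=T
test 5 (r=4, v=3, z=3) fires B1->T, B2->F, B4->E, B5->S, B3->T, B6->T; hits B1=T, B2=F, B3=T, B4=E, B5=S, B6=T
the full pool covers 13 outcomes: B1=T, B1=F, B2=F, B3=T, B3=F, B4=S, B4=E, B5=S, B5=E, B6=T, B6=F, B7=T, B8=E
every size-1 subset falls short of the 13 outcomes (best: 8/13)
every size-2 subset falls short of the 13 outcomes (best: 12/13)
size 3: inputs {1, 3, 4} cover all 13 outcomes, and no lexicographically smaller subset of this size does
Answer: 3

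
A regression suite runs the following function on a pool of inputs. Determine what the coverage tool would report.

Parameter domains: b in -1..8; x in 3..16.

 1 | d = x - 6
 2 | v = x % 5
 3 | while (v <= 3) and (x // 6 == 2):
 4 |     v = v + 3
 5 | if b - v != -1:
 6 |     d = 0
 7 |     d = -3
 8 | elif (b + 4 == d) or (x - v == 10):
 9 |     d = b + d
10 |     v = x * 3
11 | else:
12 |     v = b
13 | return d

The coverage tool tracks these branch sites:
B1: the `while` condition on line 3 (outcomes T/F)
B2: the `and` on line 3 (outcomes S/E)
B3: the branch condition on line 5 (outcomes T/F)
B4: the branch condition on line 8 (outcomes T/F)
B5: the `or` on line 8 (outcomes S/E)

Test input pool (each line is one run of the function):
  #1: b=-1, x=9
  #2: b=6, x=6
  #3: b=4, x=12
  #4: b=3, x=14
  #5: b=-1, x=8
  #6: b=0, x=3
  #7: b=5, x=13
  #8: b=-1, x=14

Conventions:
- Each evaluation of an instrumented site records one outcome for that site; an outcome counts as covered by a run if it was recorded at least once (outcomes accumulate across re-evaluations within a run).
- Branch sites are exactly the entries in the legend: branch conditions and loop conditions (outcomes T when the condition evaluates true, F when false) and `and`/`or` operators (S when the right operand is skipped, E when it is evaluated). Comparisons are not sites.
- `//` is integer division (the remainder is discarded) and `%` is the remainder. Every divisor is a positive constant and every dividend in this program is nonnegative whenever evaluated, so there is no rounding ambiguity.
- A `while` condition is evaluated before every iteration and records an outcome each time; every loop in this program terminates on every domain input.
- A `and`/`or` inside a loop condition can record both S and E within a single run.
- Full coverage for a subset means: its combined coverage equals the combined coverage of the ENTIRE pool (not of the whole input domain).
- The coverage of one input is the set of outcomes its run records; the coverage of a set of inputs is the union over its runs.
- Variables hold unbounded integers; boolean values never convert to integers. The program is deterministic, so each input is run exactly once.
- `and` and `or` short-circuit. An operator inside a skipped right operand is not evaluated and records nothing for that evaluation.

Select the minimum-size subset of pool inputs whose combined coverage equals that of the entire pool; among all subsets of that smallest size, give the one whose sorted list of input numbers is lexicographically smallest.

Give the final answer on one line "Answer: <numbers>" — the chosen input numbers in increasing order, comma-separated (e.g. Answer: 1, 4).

input #1 (b=-1, x=9): events B2->S, B1->F, B3->T; covers B1=F, B2=S, B3=T
input #2 (b=6, x=6): events B2->E, B1->F, B3->T; covers B1=F, B2=E, B3=T
input #3 (b=4, x=12): events B2->E, B1->T, B2->S, B1->F, B3->F, B5->E, B4->F; covers B1=T, B1=F, B2=S, B2=E, B3=F, B4=F, B5=E
input #4 (b=3, x=14): events B2->S, B1->F, B3->F, B5->E, B4->T; covers B1=F, B2=S, B3=F, B4=T, B5=E
input #5 (b=-1, x=8): events B2->E, B1->F, B3->T; covers B1=F, B2=E, B3=T
input #6 (b=0, x=3): events B2->E, B1->F, B3->T; covers B1=F, B2=E, B3=T
input #7 (b=5, x=13): events B2->E, B1->T, B2->S, B1->F, B3->F, B5->E, B4->F; covers B1=T, B1=F, B2=S, B2=E, B3=F, B4=F, B5=E
input #8 (b=-1, x=14): events B2->S, B1->F, B3->T; covers B1=F, B2=S, B3=T
union over all inputs: B1=T, B1=F, B2=S, B2=E, B3=T, B3=F, B4=T, B4=F, B5=E (9 outcomes)
checked all size-1 subsets: none covers 9 outcomes (max 7/9)
checked all size-2 subsets: none covers 9 outcomes (max 8/9)
at size 3, {1, 3, 4} reaches all 9 outcomes; every lexicographically earlier size-3 subset fails

Answer: 1, 3, 4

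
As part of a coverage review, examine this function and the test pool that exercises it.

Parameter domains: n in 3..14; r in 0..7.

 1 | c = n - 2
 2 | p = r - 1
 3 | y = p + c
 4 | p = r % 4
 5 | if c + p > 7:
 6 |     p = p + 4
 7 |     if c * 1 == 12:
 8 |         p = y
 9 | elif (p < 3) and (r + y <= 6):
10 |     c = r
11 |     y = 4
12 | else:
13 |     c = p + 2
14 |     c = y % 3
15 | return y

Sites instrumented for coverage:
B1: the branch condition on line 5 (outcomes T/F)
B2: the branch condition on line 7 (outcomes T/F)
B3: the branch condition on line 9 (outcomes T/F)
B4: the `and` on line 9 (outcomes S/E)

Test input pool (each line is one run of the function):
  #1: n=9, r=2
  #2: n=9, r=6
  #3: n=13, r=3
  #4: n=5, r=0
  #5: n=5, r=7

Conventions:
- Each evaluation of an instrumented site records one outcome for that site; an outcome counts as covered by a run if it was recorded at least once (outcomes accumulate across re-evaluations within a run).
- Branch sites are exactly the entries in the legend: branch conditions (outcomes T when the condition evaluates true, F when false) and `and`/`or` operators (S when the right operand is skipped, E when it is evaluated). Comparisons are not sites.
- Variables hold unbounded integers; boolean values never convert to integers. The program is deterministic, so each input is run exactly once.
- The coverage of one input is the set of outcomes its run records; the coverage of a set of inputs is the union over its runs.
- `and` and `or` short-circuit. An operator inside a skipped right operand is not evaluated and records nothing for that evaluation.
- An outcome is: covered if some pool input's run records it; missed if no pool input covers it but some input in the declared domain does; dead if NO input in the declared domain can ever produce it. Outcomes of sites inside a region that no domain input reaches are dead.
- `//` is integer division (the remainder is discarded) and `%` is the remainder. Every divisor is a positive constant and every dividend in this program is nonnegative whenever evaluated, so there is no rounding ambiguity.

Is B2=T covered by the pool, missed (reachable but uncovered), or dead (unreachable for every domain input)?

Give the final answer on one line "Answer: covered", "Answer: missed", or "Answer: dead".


no pool input records B2=T
but domain input (n=14, r=0) does record it -> reachable, so missed
Answer: missed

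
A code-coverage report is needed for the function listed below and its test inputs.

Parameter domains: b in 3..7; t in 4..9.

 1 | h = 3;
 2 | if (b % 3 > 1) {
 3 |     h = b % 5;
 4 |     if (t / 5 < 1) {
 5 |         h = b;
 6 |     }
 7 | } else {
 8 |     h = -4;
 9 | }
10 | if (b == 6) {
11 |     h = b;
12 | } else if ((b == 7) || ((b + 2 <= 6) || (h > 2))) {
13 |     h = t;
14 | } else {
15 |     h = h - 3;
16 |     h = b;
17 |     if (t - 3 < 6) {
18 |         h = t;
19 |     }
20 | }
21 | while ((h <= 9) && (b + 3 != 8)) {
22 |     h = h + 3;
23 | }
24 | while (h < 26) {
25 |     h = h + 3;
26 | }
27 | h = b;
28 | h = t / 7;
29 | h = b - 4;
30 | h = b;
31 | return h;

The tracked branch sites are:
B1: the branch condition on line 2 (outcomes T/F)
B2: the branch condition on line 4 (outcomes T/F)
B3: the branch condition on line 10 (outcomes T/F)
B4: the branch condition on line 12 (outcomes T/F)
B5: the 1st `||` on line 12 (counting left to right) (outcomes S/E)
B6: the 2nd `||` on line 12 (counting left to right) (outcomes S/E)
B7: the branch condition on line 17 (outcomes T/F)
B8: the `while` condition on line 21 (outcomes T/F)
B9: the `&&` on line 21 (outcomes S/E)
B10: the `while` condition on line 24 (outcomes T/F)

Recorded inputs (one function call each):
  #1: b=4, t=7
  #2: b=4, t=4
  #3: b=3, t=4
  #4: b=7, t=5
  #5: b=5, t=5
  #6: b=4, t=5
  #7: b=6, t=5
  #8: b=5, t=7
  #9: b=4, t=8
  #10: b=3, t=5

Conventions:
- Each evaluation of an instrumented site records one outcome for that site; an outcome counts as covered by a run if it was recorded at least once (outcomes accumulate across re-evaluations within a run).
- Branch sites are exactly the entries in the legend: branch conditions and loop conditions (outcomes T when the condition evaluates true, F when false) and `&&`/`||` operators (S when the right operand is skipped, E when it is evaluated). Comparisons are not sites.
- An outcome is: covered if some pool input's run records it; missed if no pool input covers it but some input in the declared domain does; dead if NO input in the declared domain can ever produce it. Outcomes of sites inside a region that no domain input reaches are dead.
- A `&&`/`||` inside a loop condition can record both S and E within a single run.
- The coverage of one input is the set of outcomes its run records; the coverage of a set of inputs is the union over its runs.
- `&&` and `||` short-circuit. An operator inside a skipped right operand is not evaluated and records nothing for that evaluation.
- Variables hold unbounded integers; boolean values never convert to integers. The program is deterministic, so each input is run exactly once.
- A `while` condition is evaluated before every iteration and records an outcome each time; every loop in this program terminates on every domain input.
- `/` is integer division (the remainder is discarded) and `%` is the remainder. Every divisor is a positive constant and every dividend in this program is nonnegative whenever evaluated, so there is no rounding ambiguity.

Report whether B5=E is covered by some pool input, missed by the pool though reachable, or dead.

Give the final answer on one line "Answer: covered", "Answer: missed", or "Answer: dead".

B5=E is recorded by pool input(s) 1, 2, 3, 5, 6, 8, 9, 10 -> covered

Answer: covered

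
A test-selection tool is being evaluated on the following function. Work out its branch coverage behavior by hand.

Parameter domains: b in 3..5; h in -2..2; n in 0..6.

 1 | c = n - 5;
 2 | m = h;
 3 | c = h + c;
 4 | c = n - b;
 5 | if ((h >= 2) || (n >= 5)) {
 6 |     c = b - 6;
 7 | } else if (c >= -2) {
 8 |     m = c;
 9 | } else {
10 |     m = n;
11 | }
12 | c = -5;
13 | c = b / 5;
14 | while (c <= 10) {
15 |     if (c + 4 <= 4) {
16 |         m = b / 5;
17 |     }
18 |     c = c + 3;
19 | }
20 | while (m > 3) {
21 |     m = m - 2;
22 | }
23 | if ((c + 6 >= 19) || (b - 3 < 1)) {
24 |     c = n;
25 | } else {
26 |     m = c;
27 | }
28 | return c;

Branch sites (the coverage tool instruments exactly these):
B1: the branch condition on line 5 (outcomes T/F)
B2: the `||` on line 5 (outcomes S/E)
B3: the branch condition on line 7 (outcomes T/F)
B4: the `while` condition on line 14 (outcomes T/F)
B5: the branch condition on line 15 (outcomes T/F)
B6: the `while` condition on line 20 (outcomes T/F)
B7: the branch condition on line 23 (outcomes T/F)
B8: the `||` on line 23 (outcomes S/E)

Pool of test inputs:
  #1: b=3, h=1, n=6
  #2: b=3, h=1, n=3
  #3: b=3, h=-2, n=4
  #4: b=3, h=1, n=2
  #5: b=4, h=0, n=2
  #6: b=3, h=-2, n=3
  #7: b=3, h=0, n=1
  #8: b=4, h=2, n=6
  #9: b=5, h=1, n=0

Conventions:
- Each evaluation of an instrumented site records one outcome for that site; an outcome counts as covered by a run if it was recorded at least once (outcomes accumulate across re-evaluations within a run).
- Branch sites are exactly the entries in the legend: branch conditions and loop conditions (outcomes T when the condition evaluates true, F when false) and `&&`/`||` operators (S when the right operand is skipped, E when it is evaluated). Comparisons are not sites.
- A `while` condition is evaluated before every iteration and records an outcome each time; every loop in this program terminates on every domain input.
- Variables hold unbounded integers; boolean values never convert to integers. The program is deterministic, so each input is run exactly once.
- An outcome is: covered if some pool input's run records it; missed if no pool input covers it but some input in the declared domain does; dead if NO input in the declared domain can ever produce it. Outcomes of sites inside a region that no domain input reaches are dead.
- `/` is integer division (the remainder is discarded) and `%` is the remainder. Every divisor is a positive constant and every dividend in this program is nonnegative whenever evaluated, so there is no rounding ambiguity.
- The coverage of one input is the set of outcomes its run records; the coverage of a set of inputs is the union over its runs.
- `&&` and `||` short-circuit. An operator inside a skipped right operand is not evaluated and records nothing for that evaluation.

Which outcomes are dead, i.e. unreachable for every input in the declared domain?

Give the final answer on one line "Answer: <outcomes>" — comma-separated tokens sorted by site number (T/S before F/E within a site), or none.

checking every outcome against all 105 domain inputs:
  B6=T: never recorded by any domain input -> dead
  reachable outcomes have witnesses, e.g. B1=T (e.g. b=3, h=-2, n=5), B1=F (e.g. b=3, h=-2, n=0), B2=S (e.g. b=3, h=2, n=0), B2=E (e.g. b=3, h=-2, n=0)

Answer: B6=T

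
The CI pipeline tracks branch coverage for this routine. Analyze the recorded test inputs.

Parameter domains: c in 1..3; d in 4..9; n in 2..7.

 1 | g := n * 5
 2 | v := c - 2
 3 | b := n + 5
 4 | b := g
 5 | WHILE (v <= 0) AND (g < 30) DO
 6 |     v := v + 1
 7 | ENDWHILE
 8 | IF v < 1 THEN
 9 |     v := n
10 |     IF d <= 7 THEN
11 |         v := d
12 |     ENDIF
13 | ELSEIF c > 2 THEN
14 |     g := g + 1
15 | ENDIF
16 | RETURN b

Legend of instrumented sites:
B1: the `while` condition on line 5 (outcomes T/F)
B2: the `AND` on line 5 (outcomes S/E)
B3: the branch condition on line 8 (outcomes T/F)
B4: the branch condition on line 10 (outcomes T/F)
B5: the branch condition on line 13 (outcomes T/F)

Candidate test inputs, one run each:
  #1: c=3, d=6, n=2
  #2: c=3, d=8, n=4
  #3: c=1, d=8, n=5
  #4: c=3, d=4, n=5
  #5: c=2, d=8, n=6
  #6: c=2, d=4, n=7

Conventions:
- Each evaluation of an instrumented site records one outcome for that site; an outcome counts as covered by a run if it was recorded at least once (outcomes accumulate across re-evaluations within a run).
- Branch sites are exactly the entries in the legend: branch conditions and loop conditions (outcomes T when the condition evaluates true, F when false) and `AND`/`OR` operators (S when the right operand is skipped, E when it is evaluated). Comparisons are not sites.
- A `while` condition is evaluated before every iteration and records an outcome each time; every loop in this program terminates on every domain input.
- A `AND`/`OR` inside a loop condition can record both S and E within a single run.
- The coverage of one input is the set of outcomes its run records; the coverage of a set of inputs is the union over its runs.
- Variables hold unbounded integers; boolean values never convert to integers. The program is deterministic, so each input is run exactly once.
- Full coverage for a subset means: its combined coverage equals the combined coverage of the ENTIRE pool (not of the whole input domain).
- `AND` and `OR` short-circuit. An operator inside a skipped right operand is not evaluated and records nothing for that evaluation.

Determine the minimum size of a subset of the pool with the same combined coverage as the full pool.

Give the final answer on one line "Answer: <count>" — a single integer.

test 1 (c=3, d=6, n=2) fires B2->S, B1->F, B3->F, B5->T; hits B1=F, B2=S, B3=F, B5=T
test 2 (c=3, d=8, n=4) fires B2->S, B1->F, B3->F, B5->T; hits B1=F, B2=S, B3=F, B5=T
test 3 (c=1, d=8, n=5) fires B2->E, B1->T, B2->E, B1->T, B2->S, B1->F, B3->F, B5->F; hits B1=T, B1=F, B2=S, B2=E, B3=F, B5=F
test 4 (c=3, d=4, n=5) fires B2->S, B1->F, B3->F, B5->T; hits B1=F, B2=S, B3=F, B5=T
test 5 (c=2, d=8, n=6) fires B2->E, B1->F, B3->T, B4->F; hits B1=F, B2=E, B3=T, B4=F
test 6 (c=2, d=4, n=7) fires B2->E, B1->F, B3->T, B4->T; hits B1=F, B2=E, B3=T, B4=T
pool-wide coverage (10 outcomes): B1=T, B1=F, B2=S, B2=E, B3=T, B3=F, B4=T, B4=F, B5=T, B5=F
no size-1 subset reaches all 10 outcomes (best union: 6/10)
no size-2 subset reaches all 10 outcomes (best union: 8/10)
no size-3 subset reaches all 10 outcomes (best union: 9/10)
at size 4, {1, 3, 5, 6} reaches all 10 outcomes; every lexicographically earlier size-4 subset fails

Answer: 4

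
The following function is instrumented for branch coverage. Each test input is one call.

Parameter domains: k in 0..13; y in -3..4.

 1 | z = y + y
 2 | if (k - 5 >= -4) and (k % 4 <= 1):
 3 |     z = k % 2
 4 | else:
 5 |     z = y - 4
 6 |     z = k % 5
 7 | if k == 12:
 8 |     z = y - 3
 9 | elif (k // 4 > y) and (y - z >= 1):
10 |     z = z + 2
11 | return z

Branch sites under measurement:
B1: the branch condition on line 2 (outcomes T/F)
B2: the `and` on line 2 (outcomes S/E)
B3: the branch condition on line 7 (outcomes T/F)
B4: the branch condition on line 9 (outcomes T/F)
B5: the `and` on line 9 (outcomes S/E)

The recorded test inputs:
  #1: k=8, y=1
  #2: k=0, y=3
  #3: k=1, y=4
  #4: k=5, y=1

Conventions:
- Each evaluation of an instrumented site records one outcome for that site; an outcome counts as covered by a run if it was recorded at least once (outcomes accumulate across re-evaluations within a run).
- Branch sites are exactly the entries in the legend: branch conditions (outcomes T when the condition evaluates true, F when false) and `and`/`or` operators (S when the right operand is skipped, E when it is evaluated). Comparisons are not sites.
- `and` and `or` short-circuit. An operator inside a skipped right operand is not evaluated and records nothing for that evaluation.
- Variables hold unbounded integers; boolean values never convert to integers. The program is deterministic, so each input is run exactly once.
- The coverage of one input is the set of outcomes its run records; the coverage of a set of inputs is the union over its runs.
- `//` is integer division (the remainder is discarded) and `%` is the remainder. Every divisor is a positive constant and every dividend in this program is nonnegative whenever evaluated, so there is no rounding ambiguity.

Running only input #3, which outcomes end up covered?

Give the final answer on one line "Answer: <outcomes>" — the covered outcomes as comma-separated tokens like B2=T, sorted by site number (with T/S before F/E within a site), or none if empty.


Tracing the run of input #3 (k=1, y=4):
  B2->E, B1->T, B3->F, B5->S, B4->F
as a set, this run covers: B1=T, B2=E, B3=F, B4=F, B5=S
Answer: B1=T, B2=E, B3=F, B4=F, B5=S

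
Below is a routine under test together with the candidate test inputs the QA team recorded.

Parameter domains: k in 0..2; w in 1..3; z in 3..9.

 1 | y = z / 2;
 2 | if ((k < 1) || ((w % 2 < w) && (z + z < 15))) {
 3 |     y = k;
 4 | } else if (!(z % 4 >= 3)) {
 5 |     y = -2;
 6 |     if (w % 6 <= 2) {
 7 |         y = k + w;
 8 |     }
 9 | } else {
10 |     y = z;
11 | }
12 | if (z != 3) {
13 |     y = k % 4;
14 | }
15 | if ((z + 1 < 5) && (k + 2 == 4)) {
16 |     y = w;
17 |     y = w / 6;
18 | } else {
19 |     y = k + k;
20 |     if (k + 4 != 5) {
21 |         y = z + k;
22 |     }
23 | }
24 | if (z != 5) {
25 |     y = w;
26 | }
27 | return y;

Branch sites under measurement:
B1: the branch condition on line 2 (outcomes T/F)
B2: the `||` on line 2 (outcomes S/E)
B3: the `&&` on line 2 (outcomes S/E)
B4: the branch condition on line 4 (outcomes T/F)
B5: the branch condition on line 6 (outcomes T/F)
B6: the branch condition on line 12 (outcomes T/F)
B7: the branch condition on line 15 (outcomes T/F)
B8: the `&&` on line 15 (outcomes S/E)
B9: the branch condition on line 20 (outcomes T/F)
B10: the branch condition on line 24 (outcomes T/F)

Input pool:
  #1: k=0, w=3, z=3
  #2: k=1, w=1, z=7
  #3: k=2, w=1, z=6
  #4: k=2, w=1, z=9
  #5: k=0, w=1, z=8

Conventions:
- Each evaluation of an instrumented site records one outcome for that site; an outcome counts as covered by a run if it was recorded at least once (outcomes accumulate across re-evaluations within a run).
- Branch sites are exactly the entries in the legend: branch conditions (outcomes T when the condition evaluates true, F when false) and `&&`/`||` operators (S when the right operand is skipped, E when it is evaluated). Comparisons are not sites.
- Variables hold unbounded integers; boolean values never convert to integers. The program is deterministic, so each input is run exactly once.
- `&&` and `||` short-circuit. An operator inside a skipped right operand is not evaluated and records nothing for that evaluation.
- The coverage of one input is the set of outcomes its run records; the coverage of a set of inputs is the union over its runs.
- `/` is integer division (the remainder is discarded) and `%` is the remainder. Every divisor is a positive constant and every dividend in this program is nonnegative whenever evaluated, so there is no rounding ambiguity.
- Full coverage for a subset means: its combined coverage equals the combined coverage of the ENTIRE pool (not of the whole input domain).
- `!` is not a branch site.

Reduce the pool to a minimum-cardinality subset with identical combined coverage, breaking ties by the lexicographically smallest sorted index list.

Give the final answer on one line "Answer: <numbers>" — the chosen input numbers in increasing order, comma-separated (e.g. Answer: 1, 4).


input #1, k=0, w=3, z=3: outcomes B1=T, B2=S, B6=F, B7=F, B8=E, B9=T, B10=T
input #2, k=1, w=1, z=7: outcomes B1=F, B2=E, B3=S, B4=F, B6=T, B7=F, B8=S, B9=F, B10=T
input #3, k=2, w=1, z=6: outcomes B1=F, B2=E, B3=S, B4=T, B5=T, B6=T, B7=F, B8=S, B9=T, B10=T
input #4, k=2, w=1, z=9: outcomes B1=F, B2=E, B3=S, B4=T, B5=T, B6=T, B7=F, B8=S, B9=T, B10=T
input #5, k=0, w=1, z=8: outcomes B1=T, B2=S, B6=T, B7=F, B8=S, B9=T, B10=T
union over all inputs: B1=T, B1=F, B2=S, B2=E, B3=S, B4=T, B4=F, B5=T, B6=T, B6=F, B7=F, B8=S, B8=E, B9=T, B9=F, B10=T (16 outcomes)
size 1 is not enough: best union over all size-1 subsets is 10/16
size 2 is not enough: best union over all size-2 subsets is 14/16
size 3: inputs {1, 2, 3} cover all 16 outcomes, and no lexicographically smaller subset of this size does
Answer: 1, 2, 3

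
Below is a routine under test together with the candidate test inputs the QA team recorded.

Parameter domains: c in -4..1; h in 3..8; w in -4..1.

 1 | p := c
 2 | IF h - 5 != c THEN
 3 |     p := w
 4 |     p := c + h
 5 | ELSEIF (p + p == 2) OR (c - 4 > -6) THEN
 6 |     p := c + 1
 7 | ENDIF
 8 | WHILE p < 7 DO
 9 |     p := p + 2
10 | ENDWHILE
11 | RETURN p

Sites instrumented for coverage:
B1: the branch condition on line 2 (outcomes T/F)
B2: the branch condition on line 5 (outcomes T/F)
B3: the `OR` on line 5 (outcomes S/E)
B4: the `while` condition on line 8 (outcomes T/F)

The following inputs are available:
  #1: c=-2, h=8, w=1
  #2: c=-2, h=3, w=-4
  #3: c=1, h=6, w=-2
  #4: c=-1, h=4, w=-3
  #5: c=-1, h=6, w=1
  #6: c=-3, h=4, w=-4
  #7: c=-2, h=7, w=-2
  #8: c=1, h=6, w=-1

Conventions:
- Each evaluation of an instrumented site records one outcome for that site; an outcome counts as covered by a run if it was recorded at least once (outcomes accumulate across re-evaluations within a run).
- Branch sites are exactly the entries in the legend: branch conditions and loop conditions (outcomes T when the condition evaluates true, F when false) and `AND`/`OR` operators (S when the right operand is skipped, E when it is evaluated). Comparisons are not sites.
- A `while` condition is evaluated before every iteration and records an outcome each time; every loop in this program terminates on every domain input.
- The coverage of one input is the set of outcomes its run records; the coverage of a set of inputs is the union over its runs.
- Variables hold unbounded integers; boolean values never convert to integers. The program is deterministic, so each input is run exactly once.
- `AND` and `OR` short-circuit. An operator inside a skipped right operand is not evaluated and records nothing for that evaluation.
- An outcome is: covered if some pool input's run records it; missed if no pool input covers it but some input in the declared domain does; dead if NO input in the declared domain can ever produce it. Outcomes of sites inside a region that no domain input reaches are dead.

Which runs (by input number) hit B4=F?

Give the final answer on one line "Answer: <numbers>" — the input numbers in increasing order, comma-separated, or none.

input #1 (c=-2, h=8, w=1): covers B4=F
input #2 (c=-2, h=3, w=-4): covers B4=F
input #3 (c=1, h=6, w=-2): covers B4=F
input #4 (c=-1, h=4, w=-3): covers B4=F
input #5 (c=-1, h=6, w=1): covers B4=F
input #6 (c=-3, h=4, w=-4): covers B4=F
input #7 (c=-2, h=7, w=-2): covers B4=F
input #8 (c=1, h=6, w=-1): covers B4=F

Answer: 1, 2, 3, 4, 5, 6, 7, 8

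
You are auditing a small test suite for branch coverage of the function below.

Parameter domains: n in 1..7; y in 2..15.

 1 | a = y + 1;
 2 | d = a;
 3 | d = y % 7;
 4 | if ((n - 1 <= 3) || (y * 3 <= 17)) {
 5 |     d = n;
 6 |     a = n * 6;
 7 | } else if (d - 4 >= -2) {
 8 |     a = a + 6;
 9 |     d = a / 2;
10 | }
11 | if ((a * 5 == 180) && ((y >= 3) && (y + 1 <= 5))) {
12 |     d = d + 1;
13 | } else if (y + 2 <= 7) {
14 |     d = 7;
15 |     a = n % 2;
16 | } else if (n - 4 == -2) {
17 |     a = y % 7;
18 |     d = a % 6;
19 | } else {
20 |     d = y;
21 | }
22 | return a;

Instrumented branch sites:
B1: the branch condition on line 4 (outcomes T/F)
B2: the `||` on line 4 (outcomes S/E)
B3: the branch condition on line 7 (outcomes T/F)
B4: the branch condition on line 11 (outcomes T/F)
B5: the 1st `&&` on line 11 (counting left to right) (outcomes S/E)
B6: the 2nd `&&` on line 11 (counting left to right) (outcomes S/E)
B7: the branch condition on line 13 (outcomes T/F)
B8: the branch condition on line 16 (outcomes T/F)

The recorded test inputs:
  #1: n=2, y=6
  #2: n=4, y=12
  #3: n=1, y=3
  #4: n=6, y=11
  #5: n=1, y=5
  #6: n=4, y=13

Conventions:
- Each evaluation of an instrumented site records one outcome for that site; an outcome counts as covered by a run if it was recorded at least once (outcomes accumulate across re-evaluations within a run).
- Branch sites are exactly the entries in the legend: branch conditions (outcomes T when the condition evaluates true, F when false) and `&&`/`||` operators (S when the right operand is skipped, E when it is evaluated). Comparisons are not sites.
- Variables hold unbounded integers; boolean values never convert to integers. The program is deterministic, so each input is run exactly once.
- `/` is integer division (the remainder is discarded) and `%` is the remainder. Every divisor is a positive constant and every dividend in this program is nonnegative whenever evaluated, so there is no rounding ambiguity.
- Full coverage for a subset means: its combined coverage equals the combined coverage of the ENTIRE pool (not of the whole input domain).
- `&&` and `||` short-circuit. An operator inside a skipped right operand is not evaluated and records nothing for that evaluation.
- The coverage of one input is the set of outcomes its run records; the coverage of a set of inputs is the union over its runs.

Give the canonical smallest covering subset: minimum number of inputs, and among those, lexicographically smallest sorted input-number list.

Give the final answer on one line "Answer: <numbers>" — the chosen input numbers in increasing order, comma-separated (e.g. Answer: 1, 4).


input #1, n=2, y=6: outcomes B1=T, B2=S, B4=F, B5=S, B7=F, B8=T
input #2, n=4, y=12: outcomes B1=T, B2=S, B4=F, B5=S, B7=F, B8=F
input #3, n=1, y=3: outcomes B1=T, B2=S, B4=F, B5=S, B7=T
input #4, n=6, y=11: outcomes B1=F, B2=E, B3=T, B4=F, B5=S, B7=F, B8=F
input #5, n=1, y=5: outcomes B1=T, B2=S, B4=F, B5=S, B7=T
input #6, n=4, y=13: outcomes B1=T, B2=S, B4=F, B5=S, B7=F, B8=F
together the pool reaches 11 outcomes: B1=T, B1=F, B2=S, B2=E, B3=T, B4=F, B5=S, B7=T, B7=F, B8=T, B8=F
checked all size-1 subsets: none covers 11 outcomes (max 7/11)
checked all size-2 subsets: none covers 11 outcomes (max 10/11)
the canonical winner is {1, 3, 4}: size 3, full 11-outcome coverage, earliest index list among size-3 covers
Answer: 1, 3, 4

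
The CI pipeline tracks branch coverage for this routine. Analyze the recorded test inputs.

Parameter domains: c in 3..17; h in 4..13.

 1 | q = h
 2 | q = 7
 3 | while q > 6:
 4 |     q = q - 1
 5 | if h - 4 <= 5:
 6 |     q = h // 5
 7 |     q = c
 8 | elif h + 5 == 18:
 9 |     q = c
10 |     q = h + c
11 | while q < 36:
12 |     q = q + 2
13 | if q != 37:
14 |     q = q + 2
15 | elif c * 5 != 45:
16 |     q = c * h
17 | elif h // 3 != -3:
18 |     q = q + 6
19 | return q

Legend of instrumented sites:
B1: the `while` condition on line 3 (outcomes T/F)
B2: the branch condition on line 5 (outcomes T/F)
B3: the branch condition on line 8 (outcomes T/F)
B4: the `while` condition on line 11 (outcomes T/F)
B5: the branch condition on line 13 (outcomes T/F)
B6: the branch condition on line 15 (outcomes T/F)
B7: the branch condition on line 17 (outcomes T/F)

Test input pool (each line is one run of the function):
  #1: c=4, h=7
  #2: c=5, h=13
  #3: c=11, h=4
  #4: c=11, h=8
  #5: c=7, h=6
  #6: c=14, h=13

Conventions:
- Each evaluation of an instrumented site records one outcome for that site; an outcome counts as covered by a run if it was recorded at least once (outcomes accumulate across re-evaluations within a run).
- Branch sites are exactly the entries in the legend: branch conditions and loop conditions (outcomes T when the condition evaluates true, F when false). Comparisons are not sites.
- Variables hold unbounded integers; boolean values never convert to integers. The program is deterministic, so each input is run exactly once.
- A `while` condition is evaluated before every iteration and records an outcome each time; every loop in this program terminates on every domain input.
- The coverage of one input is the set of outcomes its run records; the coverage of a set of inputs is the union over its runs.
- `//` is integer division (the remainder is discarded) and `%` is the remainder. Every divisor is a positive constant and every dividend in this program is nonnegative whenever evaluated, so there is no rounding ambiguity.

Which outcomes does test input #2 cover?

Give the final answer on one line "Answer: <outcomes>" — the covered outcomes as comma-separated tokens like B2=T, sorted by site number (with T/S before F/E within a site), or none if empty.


Simulating input #2 (c=5, h=13) step by step:
  B1->T, B1->F, B2->F, B3->T, B4->T, B4->T, B4->T, B4->T, B4->T, B4->T
  B4->T, B4->T, B4->T, B4->F, B5->T
as a set, this run covers: B1=T, B1=F, B2=F, B3=T, B4=T, B4=F, B5=T
Answer: B1=T, B1=F, B2=F, B3=T, B4=T, B4=F, B5=T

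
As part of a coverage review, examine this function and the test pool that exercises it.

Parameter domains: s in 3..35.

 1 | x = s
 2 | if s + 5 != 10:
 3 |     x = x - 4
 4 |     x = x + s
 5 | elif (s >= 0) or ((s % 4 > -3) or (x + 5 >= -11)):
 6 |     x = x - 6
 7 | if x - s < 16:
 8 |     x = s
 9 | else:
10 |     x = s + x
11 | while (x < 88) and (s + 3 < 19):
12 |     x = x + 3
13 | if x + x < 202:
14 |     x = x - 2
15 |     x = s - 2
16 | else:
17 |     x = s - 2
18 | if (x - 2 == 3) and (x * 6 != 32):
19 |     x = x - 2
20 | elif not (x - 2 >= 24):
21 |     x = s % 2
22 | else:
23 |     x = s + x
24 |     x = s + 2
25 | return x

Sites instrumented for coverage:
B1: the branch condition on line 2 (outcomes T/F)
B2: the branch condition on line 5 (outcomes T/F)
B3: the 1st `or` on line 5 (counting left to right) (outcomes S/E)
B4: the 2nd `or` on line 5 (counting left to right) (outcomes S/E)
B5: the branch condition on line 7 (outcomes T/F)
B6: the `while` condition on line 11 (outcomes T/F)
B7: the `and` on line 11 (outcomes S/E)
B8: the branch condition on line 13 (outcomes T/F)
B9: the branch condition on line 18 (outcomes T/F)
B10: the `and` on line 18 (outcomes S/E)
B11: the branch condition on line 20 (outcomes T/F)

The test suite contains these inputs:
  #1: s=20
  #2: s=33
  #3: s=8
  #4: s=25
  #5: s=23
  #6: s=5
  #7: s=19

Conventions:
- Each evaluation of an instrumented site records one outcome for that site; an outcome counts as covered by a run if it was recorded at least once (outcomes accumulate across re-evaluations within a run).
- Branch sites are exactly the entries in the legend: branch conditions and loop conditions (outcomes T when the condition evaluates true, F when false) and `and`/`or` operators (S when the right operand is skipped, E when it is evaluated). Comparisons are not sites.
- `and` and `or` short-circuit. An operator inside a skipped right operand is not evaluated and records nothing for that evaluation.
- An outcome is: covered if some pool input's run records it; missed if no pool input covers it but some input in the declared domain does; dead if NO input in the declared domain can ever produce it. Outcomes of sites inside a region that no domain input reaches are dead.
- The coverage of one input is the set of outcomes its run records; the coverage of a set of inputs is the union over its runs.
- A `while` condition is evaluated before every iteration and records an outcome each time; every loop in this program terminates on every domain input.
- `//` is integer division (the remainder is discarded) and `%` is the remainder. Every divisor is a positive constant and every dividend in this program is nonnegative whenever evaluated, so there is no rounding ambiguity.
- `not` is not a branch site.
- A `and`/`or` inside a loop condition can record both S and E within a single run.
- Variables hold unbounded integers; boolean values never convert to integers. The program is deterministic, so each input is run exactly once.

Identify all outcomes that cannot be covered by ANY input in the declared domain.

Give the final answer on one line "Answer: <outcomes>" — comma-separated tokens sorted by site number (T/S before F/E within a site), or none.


sweeping the full domain (33 inputs) for each outcome:
  B2=F: no domain input ever produces it -> dead
  B3=E: no domain input ever produces it -> dead
  B4=S: no domain input ever produces it -> dead
  B4=E: no domain input ever produces it -> dead
  reachable outcomes have witnesses, e.g. B1=T (e.g. s=3), B1=F (e.g. s=5), B2=T (e.g. s=5), B3=S (e.g. s=5)
Answer: B2=F, B3=E, B4=S, B4=E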